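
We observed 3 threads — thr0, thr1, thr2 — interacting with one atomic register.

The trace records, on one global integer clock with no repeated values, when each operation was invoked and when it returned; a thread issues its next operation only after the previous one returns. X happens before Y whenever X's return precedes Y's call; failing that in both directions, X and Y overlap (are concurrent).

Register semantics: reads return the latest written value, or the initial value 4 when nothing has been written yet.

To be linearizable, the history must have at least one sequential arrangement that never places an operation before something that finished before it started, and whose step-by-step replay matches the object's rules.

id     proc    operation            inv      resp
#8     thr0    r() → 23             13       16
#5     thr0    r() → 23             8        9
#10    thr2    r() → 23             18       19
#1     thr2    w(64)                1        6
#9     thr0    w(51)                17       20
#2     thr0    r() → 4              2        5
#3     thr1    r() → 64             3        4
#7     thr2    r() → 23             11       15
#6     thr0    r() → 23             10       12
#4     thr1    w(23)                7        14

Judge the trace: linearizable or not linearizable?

linearizable

a witness: #2, #1, #3, #4, #5, #6, #7, #8, #10, #9
step 1: #2 r() → 4 — value 4
step 2: #1 w(64) — value 64
step 3: #3 r() → 64 — value 64
step 4: #4 w(23) — value 23
step 5: #5 r() → 23 — value 23
step 6: #6 r() → 23 — value 23
step 7: #7 r() → 23 — value 23
step 8: #8 r() → 23 — value 23
step 9: #10 r() → 23 — value 23
step 10: #9 w(51) — value 51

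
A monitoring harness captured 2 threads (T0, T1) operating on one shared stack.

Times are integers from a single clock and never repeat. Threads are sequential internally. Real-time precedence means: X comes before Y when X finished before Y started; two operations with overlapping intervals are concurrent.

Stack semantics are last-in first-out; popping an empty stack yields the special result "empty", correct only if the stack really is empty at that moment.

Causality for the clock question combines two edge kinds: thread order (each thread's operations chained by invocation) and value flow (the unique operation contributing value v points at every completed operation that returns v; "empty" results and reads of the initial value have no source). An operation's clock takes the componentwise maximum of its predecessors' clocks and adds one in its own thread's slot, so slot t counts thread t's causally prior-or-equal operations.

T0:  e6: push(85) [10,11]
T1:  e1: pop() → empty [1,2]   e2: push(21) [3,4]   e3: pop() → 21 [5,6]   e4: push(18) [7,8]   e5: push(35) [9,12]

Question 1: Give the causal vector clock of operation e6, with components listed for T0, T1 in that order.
Answer: (1, 0)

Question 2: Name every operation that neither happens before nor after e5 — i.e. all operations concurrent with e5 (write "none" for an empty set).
Answer: e6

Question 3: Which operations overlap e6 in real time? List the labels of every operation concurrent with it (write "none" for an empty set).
Answer: e5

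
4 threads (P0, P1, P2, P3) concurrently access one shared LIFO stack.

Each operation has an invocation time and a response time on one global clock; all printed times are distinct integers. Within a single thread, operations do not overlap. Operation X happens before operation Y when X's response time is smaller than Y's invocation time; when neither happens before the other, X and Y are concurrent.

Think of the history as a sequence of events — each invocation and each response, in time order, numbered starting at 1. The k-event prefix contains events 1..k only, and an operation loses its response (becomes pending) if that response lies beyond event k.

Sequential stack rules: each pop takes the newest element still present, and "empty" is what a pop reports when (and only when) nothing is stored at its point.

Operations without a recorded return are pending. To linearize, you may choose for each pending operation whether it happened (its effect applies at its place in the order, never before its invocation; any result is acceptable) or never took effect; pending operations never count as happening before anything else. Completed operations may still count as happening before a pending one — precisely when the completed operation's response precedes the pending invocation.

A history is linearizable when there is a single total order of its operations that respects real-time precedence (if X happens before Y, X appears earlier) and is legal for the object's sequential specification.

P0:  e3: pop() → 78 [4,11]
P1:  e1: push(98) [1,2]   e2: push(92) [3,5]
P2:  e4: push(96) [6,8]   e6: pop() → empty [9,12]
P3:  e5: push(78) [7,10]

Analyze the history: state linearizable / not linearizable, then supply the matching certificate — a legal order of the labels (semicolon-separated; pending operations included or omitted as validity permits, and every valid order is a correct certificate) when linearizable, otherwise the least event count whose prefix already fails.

already the first 12 events (up to e6's response at time 12) admit no linearization; the first 11 still do
checked exhaustively: 15 real-time-consistent orders of 6 completed operations, zero legal LIFO stack replays
one such order, e1, e2, e3, e4, e5, e6, breaks at step 3 where e3 pop() → 78 is illegal
one such order, e1, e2, e3, e4, e6, e5, breaks at step 3 where e3 pop() → 78 is illegal

not linearizable — minimal violating prefix: 12 events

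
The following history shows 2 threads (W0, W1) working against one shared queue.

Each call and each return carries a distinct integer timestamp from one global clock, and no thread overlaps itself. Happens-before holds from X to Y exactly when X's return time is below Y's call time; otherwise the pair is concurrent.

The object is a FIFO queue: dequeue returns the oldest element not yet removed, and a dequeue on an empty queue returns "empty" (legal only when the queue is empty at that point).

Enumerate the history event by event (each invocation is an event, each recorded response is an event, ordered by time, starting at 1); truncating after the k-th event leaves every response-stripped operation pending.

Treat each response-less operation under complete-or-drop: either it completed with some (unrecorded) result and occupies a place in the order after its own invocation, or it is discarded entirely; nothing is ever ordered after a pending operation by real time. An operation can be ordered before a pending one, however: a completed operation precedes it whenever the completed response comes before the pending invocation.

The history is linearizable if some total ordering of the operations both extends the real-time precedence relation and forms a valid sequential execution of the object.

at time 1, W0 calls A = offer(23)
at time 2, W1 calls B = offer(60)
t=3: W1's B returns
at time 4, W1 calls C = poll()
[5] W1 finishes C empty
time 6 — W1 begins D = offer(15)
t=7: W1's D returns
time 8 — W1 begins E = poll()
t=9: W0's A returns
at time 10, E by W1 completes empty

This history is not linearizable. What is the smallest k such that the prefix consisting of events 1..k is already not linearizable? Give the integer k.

events 1..4 are linearizable, e.g. via A, B:
1. A offer(23) (pending, included), leaving queue <23>
2. B offer(60), leaving queue <23,60>
once event 5 joins (C's response, time 5), exhaustive search finds no witness
no escape via the 1 pending operation (A): every completion choice fails
one such order, B, C (pending dropped), breaks at step 2 where C poll() → empty is illegal

5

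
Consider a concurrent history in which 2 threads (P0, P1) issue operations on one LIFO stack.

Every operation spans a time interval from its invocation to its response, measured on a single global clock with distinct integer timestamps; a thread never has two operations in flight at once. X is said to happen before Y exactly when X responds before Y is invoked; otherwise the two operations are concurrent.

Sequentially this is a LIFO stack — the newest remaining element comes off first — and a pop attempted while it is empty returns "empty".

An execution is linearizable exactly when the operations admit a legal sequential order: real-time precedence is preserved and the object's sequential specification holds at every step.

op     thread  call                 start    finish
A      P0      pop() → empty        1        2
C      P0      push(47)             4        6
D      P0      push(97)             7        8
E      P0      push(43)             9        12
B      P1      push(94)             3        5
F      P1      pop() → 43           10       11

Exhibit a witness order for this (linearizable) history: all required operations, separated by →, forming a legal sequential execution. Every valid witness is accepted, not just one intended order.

A → B → C → D → E → F

1. A pop() → empty, leaving stack <>
2. B push(94), leaving stack <94>
3. C push(47), leaving stack <94,47>
4. D push(97), leaving stack <94,47,97>
5. E push(43), leaving stack <94,47,97,43>
6. F pop() → 43, leaving stack <94,47,97>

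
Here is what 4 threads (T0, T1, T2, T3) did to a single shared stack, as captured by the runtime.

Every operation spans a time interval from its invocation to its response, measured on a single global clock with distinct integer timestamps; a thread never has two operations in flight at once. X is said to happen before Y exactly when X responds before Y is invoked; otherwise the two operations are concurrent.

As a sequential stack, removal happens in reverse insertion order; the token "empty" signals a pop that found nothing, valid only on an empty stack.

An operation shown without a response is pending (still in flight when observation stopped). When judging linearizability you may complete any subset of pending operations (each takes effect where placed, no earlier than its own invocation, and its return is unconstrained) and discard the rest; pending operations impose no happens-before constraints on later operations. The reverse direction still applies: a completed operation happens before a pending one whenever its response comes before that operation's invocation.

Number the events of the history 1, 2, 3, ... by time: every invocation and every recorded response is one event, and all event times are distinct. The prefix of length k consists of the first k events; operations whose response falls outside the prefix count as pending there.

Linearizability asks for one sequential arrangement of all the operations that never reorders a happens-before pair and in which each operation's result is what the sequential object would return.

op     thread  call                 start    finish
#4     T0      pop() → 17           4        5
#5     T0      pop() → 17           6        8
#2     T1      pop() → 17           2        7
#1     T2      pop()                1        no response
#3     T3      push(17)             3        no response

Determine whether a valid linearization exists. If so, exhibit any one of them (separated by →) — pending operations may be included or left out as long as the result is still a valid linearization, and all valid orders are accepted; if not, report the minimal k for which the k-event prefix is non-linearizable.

already the first 7 events (up to #2's response at time 7) admit no linearization; the first 6 still do
real-time-consistent orders of the 2 completed operations: 2 — all fail the stack replay
including or dropping the 3 pending operations (#1, #3, #5) in any combination fails
one such order, #2, #4 (pending dropped), breaks at step 1 where #2 pop() → 17 is illegal
one such order, #4, #2 (pending dropped), breaks at step 1 where #4 pop() → 17 is illegal

not linearizable — minimal violating prefix: 7 events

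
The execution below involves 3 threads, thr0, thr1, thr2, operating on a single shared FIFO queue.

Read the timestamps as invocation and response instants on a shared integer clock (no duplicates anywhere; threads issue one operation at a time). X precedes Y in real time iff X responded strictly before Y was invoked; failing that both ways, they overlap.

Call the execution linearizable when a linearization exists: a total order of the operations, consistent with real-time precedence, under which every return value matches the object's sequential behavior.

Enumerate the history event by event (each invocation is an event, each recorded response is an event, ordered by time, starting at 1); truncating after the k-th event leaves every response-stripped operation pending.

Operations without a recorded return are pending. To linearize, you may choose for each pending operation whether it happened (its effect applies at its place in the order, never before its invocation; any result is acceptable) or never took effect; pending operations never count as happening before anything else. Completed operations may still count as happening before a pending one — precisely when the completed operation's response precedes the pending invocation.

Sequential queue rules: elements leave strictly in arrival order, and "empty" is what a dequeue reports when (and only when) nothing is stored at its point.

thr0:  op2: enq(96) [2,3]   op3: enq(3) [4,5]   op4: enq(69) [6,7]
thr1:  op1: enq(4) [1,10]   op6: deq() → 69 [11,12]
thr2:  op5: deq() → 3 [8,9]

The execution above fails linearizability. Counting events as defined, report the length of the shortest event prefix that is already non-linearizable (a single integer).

9

a valid linearization of events 1..8 exists, for instance op1, op2, op3, op4:
after step 1 (op1 enq(4) (pending, included)): queue <4>
after step 2 (op2 enq(96)): queue <4,96>
after step 3 (op3 enq(3)): queue <4,96,3>
after step 4 (op4 enq(69)): queue <4,96,3,69>
adding event 9 (op5 responds at 9) leaves no legal real-time order
every completion of the 1 pending operation (op1) was checked; none linearizes
one such order, op2, op3, op4, op5 (pending dropped), breaks at step 4 where op5 deq() → 3 is illegal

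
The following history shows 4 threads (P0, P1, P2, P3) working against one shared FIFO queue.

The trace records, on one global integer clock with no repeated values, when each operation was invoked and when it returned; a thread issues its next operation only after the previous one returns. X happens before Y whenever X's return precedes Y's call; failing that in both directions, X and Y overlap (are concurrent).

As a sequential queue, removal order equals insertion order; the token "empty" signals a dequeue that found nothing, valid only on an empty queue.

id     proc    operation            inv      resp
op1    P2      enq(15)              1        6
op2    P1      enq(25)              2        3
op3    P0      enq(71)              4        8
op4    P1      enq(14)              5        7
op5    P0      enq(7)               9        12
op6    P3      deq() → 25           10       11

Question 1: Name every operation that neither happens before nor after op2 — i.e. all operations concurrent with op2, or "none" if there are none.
Answer: op1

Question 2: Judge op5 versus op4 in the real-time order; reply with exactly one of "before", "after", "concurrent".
Answer: after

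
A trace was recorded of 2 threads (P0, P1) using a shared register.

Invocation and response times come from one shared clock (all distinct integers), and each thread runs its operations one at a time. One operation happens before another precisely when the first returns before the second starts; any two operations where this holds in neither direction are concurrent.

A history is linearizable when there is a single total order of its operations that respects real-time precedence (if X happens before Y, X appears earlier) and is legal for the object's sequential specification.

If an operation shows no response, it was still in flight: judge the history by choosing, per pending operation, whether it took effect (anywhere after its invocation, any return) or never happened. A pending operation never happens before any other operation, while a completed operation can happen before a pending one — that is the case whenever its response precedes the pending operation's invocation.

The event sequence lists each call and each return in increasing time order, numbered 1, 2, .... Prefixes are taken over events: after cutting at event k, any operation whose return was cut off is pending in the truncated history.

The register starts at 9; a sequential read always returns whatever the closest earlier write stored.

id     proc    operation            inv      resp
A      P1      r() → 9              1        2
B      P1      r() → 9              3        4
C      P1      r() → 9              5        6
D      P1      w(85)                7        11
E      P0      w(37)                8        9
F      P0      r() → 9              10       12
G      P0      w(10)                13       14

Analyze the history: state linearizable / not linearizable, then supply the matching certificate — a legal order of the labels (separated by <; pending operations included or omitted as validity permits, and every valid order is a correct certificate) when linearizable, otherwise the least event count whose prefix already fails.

not linearizable — minimal violating prefix: 12 events

events 1..11 are fine; event 12 — the response of F at time 12 — makes the prefix non-linearizable
6 completed operations, 3 real-time-consistent orders — every register replay fails
sample order A, B, C, D, E, F stalls at step 6 — F r() → 9 has no legal effect
sample order A, B, C, E, D, F stalls at step 6 — F r() → 9 has no legal effect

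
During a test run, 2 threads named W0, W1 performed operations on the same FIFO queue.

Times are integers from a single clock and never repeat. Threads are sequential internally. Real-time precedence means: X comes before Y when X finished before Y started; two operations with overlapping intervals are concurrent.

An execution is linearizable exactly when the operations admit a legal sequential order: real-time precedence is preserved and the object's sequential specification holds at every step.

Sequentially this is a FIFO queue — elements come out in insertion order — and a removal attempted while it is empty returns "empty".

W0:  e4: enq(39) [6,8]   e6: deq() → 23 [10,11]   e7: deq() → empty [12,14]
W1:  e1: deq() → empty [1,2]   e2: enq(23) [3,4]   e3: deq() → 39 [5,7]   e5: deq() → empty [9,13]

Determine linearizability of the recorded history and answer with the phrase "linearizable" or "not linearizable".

the violation lands at event 7, e3's response at time 7: events 1..6 linearize, events 1..7 do not
the sole real-time-consistent order of 3 completed operations fails the FIFO queue replay
completion choices over the 1 pending operation (e4) were checked; none helps
e.g. e1, e2, e3 (pending dropped): illegal at step 3, since e3 deq() → 39 cannot apply there

not linearizable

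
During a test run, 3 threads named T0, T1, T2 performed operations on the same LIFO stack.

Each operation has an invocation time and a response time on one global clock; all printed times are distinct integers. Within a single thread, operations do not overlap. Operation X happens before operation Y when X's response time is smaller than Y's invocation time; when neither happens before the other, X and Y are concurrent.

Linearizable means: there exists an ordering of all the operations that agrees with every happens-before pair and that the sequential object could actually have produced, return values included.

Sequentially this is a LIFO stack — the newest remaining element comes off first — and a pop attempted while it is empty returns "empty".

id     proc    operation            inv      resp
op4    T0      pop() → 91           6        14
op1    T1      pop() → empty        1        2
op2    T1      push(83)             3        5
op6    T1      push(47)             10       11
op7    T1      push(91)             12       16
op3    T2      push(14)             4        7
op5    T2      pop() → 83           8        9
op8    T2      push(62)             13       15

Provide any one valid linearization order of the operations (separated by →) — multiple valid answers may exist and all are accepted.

after step 1 (op1 pop() → empty): stack <>
after step 2 (op3 push(14)): stack <14>
after step 3 (op2 push(83)): stack <14,83>
after step 4 (op5 pop() → 83): stack <14>
after step 5 (op6 push(47)): stack <14,47>
after step 6 (op7 push(91)): stack <14,47,91>
after step 7 (op4 pop() → 91): stack <14,47>
after step 8 (op8 push(62)): stack <14,47,62>

op1 → op3 → op2 → op5 → op6 → op7 → op4 → op8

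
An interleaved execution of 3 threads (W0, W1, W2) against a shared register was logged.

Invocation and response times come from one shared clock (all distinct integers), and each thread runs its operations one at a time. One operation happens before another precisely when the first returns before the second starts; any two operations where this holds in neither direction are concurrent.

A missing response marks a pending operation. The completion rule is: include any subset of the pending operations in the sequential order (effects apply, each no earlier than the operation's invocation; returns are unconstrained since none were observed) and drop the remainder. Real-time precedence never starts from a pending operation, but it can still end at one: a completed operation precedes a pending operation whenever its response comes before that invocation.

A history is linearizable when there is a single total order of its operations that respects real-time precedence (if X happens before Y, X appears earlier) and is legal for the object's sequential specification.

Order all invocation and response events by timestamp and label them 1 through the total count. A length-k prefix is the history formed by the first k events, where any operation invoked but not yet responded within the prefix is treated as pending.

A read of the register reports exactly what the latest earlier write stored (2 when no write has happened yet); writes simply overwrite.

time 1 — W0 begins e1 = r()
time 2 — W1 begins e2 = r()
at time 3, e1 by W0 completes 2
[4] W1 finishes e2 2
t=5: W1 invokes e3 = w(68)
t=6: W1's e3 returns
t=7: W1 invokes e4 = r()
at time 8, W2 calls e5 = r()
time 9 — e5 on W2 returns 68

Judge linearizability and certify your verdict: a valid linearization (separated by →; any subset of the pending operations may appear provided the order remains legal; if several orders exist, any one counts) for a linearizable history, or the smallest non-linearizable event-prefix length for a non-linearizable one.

after step 1 (e1 r() → 2): value 2
after step 2 (e2 r() → 2): value 2
after step 3 (e3 w(68)): value 68
after step 4 (e4 r() (pending, included)): value 68
after step 5 (e5 r() → 68): value 68

linearizable — witness: e1 → e2 → e3 → e4 → e5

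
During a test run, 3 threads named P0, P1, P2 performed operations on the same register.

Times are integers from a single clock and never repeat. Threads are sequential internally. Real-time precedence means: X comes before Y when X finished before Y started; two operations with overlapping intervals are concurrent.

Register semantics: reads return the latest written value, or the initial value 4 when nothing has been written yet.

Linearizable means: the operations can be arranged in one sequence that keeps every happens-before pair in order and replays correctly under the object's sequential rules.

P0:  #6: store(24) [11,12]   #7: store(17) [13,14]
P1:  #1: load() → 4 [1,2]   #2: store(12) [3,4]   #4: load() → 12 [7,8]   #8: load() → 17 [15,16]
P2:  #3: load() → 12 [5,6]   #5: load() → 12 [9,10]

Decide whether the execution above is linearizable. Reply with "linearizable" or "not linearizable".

witness order: #1, #2, #3, #4, #5, #6, #7, #8
1. #1 load() → 4, leaving value 4
2. #2 store(12), leaving value 12
3. #3 load() → 12, leaving value 12
4. #4 load() → 12, leaving value 12
5. #5 load() → 12, leaving value 12
6. #6 store(24), leaving value 24
7. #7 store(17), leaving value 17
8. #8 load() → 17, leaving value 17

linearizable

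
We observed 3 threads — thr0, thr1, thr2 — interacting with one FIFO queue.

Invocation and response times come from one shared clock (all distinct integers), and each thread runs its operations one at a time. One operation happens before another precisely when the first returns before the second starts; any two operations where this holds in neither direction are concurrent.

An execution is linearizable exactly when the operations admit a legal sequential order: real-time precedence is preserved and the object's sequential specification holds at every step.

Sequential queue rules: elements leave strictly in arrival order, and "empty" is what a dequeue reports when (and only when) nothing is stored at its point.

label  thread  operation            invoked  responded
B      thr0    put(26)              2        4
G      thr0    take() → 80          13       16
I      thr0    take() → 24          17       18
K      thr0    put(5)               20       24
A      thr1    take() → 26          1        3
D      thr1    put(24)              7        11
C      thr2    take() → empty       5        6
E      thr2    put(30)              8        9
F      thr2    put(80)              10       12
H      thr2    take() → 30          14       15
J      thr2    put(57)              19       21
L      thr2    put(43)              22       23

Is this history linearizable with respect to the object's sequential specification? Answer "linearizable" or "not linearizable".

one valid linearization: B, A, C, E, F, D, H, G, I, J, K, L
step 1: B put(26) — queue <26>
step 2: A take() → 26 — queue <>
step 3: C take() → empty — queue <>
step 4: E put(30) — queue <30>
step 5: F put(80) — queue <30,80>
step 6: D put(24) — queue <30,80,24>
step 7: H take() → 30 — queue <80,24>
step 8: G take() → 80 — queue <24>
step 9: I take() → 24 — queue <>
step 10: J put(57) — queue <57>
step 11: K put(5) — queue <57,5>
step 12: L put(43) — queue <57,5,43>

linearizable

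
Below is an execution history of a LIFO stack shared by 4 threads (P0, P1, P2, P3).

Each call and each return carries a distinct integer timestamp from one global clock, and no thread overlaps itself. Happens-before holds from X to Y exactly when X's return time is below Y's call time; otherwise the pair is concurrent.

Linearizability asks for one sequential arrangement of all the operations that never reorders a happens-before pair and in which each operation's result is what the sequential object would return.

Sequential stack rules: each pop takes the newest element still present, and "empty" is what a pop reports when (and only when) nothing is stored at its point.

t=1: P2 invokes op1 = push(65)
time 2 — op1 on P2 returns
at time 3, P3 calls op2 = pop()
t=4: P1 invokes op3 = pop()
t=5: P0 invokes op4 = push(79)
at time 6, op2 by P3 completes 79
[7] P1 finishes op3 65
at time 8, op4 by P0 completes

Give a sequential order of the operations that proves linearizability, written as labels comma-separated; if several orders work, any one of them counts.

after step 1 (op1 push(65)): stack <65>
after step 2 (op3 pop() → 65): stack <>
after step 3 (op4 push(79)): stack <79>
after step 4 (op2 pop() → 79): stack <>

op1, op3, op4, op2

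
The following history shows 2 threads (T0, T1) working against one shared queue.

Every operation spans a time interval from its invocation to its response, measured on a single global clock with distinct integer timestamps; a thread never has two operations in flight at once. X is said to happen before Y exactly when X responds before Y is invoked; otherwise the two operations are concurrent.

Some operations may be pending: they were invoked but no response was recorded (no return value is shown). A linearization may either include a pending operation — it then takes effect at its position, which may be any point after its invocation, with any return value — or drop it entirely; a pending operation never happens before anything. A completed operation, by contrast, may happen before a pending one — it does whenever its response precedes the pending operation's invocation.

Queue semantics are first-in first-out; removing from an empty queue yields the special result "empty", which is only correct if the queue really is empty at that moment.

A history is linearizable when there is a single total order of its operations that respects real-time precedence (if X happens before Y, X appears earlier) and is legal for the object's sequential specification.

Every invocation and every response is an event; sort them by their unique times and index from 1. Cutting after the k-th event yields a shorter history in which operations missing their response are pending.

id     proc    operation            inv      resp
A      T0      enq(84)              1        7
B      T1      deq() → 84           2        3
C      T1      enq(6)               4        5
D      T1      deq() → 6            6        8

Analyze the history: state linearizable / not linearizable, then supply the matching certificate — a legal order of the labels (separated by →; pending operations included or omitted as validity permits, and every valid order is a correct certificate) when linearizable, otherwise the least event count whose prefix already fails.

after step 1 (A enq(84)): queue <84>
after step 2 (B deq() → 84): queue <>
after step 3 (C enq(6)): queue <6>
after step 4 (D deq() → 6): queue <>

linearizable — witness: A → B → C → D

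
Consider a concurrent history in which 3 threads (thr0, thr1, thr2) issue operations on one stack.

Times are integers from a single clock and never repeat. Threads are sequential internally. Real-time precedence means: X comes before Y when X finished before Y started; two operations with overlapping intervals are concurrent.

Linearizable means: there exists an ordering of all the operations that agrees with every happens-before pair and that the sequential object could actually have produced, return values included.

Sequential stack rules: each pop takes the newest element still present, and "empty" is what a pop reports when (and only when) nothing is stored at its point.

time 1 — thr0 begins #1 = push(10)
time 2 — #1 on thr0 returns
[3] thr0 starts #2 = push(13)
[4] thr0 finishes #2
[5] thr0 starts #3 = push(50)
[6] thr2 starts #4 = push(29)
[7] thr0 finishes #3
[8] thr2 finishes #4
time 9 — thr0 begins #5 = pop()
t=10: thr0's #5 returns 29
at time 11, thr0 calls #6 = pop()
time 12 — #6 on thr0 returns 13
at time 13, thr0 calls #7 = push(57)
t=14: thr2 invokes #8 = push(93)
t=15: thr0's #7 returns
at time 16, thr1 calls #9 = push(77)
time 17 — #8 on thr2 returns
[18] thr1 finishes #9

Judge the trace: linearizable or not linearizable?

through event 11 a valid linearization exists; event 12 (#6 responding at time 12) ends that
2 orders of the 6 completed stack ops respect real time; none is legal
sample order #1, #2, #3, #4, #5, #6 stalls at step 6 — #6 pop() → 13 has no legal effect
sample order #1, #2, #4, #3, #5, #6 stalls at step 5 — #5 pop() → 29 has no legal effect

not linearizable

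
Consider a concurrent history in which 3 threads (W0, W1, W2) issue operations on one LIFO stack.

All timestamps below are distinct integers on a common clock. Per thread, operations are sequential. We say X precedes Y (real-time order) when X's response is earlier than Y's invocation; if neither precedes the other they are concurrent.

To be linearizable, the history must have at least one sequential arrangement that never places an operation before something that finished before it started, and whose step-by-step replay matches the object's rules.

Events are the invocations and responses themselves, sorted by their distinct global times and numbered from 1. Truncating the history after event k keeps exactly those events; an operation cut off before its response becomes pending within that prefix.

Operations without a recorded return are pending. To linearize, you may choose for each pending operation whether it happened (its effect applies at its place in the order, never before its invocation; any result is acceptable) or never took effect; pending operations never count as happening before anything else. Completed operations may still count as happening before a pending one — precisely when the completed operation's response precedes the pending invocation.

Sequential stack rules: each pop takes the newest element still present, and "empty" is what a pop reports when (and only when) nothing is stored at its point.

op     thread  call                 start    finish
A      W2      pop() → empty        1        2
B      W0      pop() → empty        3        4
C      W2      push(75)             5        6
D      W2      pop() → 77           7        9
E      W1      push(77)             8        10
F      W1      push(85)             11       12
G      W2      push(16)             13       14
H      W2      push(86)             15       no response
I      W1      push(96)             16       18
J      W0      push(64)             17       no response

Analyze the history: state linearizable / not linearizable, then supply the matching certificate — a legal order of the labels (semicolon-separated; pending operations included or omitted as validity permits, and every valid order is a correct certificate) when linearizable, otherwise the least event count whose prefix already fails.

linearizable — witness: A; B; C; E; D; F; G; H; I

1. A pop() → empty, leaving stack <>
2. B pop() → empty, leaving stack <>
3. C push(75), leaving stack <75>
4. E push(77), leaving stack <75,77>
5. D pop() → 77, leaving stack <75>
6. F push(85), leaving stack <75,85>
7. G push(16), leaving stack <75,85,16>
8. H push(86) (pending, included), leaving stack <75,85,16,86>
9. I push(96), leaving stack <75,85,16,86,96>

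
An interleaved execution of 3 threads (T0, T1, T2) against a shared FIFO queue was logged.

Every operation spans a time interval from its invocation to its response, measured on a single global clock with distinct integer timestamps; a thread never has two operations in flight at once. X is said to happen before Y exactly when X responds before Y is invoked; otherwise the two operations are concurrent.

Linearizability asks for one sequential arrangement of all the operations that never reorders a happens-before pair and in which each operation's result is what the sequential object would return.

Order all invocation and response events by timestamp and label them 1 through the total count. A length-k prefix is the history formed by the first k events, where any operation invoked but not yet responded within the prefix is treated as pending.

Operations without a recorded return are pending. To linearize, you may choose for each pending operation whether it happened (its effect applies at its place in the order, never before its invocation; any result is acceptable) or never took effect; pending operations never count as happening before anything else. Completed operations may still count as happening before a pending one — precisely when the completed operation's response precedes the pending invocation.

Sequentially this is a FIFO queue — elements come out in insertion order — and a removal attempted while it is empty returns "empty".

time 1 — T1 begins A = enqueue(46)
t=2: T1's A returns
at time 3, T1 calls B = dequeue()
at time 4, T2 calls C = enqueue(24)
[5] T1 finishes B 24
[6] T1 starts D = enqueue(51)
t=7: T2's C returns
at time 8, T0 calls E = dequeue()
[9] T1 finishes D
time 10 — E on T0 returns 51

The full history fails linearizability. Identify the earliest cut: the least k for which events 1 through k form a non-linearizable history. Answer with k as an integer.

events 1..4 are linearizable; a witness order is A:
step 1: A enqueue(46) — queue <46>
with event 5 included (B responding at time 5), all real-time-consistent orders fail
no completion choice of the 1 pending operation (C) rescues it — every subset was tried
one such order, A, B (pending dropped), breaks at step 2 where B dequeue() → 24 is illegal

5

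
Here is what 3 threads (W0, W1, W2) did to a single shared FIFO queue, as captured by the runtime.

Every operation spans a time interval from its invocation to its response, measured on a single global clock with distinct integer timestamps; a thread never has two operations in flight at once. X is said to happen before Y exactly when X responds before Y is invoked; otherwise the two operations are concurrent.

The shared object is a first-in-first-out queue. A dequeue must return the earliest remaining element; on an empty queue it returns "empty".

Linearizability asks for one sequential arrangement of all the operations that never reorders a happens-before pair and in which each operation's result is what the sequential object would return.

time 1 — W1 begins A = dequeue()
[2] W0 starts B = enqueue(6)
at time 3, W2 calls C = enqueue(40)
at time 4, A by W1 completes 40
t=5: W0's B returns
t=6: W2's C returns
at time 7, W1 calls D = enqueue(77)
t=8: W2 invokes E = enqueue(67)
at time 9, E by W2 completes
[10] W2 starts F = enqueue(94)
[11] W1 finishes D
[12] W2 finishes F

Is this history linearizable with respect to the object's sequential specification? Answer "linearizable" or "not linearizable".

linearizable

a witness: C, A, B, D, E, F
1. C enqueue(40), leaving queue <40>
2. A dequeue() → 40, leaving queue <>
3. B enqueue(6), leaving queue <6>
4. D enqueue(77), leaving queue <6,77>
5. E enqueue(67), leaving queue <6,77,67>
6. F enqueue(94), leaving queue <6,77,67,94>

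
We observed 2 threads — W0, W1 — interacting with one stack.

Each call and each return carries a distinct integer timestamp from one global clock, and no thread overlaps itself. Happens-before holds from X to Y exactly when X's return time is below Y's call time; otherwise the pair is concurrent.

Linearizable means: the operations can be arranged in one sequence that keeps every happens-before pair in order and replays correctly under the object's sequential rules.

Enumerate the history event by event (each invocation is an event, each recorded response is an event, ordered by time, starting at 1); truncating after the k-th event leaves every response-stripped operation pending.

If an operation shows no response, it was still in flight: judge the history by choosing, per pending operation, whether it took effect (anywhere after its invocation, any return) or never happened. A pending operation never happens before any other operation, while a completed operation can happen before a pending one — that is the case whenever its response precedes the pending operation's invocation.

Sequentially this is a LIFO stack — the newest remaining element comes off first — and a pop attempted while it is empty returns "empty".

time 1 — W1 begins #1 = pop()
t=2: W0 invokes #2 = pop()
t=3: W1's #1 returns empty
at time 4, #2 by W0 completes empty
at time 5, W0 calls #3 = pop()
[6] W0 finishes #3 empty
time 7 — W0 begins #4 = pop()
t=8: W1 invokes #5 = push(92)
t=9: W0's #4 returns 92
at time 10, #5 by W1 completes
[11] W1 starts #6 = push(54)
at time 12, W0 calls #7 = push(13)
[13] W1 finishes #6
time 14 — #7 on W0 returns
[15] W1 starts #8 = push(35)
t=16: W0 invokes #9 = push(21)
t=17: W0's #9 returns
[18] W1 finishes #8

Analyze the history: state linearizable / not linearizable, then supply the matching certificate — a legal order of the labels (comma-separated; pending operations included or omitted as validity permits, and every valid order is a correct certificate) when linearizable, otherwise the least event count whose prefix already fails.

linearizable — witness: #1, #2, #3, #5, #4, #6, #7, #8, #9

step 1: #1 pop() → empty — stack <>
step 2: #2 pop() → empty — stack <>
step 3: #3 pop() → empty — stack <>
step 4: #5 push(92) — stack <92>
step 5: #4 pop() → 92 — stack <>
step 6: #6 push(54) — stack <54>
step 7: #7 push(13) — stack <54,13>
step 8: #8 push(35) — stack <54,13,35>
step 9: #9 push(21) — stack <54,13,35,21>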